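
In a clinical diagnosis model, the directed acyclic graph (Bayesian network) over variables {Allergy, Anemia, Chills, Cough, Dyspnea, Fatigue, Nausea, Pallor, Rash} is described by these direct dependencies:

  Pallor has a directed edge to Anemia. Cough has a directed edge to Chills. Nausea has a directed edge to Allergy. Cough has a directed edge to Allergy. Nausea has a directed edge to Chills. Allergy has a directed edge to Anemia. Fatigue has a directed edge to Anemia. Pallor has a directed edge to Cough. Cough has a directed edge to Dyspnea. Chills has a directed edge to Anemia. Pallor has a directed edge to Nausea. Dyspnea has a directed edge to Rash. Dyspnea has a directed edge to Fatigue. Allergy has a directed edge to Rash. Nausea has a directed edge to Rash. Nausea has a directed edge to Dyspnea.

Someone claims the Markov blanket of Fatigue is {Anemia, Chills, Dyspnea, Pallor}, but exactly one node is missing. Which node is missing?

Allergy

Fatigue has parent Dyspnea.
Children of Fatigue: Anemia.
Parents of each child, excluding Fatigue:
  Anemia: Allergy, Chills, Pallor
MB(Fatigue) = {Allergy, Anemia, Chills, Dyspnea, Pallor}.
Comparing with the claimed set, Allergy is missing.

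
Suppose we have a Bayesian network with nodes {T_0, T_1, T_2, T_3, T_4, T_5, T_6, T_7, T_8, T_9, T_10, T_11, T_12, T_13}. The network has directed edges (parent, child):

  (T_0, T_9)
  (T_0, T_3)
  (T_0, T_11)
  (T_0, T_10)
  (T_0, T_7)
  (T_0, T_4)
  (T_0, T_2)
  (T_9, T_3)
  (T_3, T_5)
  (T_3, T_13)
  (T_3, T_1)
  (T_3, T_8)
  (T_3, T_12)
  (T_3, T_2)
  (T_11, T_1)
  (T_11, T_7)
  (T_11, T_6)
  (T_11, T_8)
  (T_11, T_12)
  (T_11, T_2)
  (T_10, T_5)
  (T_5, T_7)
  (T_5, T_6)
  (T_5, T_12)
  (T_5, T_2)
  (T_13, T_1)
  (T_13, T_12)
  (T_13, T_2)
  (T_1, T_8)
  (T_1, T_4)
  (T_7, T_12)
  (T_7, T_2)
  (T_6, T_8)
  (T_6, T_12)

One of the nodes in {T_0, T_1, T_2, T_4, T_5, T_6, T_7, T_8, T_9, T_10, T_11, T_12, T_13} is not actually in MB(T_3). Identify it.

Recall MB(v) = parents ∪ children ∪ spouses, where spouses are the other parents of v's children.
T_3's parents: T_0, T_9.
T_3's children: T_1, T_2, T_5, T_8, T_12, T_13.
Parents of each child, excluding T_3:
  T_5: T_10
  T_13: —
  T_1: T_11, T_13
  T_8: T_1, T_6, T_11
  T_12: T_5, T_6, T_7, T_11, T_13
  T_2: T_0, T_5, T_7, T_11, T_13
MB(T_3) = {T_0, T_1, T_2, T_5, T_6, T_7, T_8, T_9, T_10, T_11, T_12, T_13}.
T_4 is neither a parent, child, nor co-parent of T_3, so it does not belong.

T_4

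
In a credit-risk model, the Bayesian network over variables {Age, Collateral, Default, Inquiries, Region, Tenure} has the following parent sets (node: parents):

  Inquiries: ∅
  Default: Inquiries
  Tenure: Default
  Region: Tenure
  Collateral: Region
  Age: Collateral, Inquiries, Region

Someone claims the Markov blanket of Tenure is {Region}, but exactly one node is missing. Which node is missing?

Default

The Markov blanket of a node is its parents, its children, and the other parents of its children.
Tenure has parent Default.
Ch(Tenure) = {Region}.
Parents of each child, excluding Tenure:
  Region has no other parent.
MB(Tenure) = {Default, Region}.
Comparing with the claimed set, Default is missing.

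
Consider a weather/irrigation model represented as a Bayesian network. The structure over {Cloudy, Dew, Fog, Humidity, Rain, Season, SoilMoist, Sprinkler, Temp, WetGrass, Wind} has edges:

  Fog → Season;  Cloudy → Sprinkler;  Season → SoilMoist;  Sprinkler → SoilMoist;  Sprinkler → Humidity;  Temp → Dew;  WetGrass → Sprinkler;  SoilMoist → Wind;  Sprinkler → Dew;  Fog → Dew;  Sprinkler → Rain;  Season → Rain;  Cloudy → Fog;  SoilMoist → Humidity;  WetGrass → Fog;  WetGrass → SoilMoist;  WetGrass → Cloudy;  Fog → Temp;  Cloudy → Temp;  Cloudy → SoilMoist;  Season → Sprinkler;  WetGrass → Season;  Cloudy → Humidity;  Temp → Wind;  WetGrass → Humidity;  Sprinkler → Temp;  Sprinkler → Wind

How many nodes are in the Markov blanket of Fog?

A node's Markov blanket = Pa ∪ Ch ∪ (parents of Ch other than the node itself).
Fog's parents: Cloudy, WetGrass.
Fog's children: Dew, Season, Temp.
For each child, the remaining parents (spouses of Fog):
  Season: WetGrass
  Temp: Cloudy, Sprinkler
  Dew: Sprinkler, Temp
MB(Fog) = {Cloudy, Dew, Season, Sprinkler, Temp, WetGrass}, which has 6 nodes.

6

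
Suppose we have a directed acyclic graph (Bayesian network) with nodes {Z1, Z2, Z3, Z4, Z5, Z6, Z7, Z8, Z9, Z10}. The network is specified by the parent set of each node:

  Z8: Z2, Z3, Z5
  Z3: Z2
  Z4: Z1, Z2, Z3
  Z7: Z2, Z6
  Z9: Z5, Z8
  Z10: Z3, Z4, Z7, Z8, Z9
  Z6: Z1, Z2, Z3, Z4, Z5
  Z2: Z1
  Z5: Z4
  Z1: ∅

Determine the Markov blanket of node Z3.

Z3 has parent Z2.
Z3's children: Z4, Z6, Z8, Z10.
Other parents of Z3's children:
  Z4's other parents are Z1, Z2.
  parents(Z6) \ {Z3} = {Z1, Z2, Z4, Z5}.
  Z8's other parents are Z2, Z5.
  parents(Z10) \ {Z3} = {Z4, Z7, Z8, Z9}.
MB(Z3) = {Z1, Z2, Z4, Z5, Z6, Z7, Z8, Z9, Z10}.

{Z1, Z2, Z4, Z5, Z6, Z7, Z8, Z9, Z10}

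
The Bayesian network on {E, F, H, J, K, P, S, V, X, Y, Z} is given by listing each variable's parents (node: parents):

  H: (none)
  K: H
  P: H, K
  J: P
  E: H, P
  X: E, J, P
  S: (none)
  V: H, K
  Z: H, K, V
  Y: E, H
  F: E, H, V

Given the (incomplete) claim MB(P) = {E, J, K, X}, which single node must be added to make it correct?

Pa(P) = {H, K}.
Children of P: E, J, X.
Parents of each child, excluding P:
  J has no other parent.
  E's other parent is H.
  parents(X) \ {P} = {E, J}.
MB(P) = {E, H, J, K, X}.
Comparing with the claimed set, H is missing.

H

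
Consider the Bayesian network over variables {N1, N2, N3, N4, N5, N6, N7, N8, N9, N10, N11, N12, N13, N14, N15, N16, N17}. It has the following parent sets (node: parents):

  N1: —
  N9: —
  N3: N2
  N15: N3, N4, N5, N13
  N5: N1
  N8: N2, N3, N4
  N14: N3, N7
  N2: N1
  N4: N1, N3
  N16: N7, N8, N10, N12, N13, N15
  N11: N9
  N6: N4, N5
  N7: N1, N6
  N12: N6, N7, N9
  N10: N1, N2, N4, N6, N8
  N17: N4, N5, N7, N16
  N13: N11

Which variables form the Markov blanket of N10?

{N1, N2, N4, N6, N7, N8, N12, N13, N15, N16}

Pa(N10) = {N1, N2, N4, N6, N8}.
N10's children: N16.
Other parents of N10's children:
  N16: N7, N8, N12, N13, N15
MB(N10) = {N1, N2, N4, N6, N7, N8, N12, N13, N15, N16}.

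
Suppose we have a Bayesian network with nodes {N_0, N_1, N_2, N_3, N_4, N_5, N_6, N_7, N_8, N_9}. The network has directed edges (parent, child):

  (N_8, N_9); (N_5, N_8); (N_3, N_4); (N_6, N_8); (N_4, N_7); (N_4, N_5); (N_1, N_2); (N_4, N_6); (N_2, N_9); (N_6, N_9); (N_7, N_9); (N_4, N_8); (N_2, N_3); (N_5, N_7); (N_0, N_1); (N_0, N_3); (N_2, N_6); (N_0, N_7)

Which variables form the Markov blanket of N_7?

Recall MB(v) = parents ∪ children ∪ spouses, where spouses are the other parents of v's children.
N_7 has parents N_0, N_4, N_5.
N_7 has child N_9.
Other parents of N_7's children:
  parents(N_9) \ {N_7} = {N_2, N_6, N_8}.
So the Markov blanket of N_7 is {N_0, N_2, N_4, N_5, N_6, N_8, N_9}.

{N_0, N_2, N_4, N_5, N_6, N_8, N_9}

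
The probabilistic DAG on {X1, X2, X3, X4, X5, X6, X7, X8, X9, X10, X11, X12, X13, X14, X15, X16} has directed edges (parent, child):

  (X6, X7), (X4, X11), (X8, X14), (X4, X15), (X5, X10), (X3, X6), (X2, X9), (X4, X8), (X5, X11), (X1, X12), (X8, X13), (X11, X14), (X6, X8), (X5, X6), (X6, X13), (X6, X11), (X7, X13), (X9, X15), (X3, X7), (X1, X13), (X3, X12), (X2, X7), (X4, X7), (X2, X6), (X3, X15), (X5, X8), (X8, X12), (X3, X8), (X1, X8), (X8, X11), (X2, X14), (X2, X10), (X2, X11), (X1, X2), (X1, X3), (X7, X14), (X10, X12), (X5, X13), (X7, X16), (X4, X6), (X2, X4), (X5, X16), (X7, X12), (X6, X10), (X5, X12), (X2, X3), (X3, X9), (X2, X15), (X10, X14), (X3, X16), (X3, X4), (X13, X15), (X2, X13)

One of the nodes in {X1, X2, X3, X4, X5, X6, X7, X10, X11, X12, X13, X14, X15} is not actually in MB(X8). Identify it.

Children of X8: X11, X12, X13, X14.
X8's parents: X1, X3, X4, X5, X6.
Parents of each child, excluding X8:
  X11: X2, X4, X5, X6
  X12: X1, X3, X5, X7, X10
  X13: X1, X2, X5, X6, X7
  X14: X2, X7, X10, X11
MB(X8) = {X1, X2, X3, X4, X5, X6, X7, X10, X11, X12, X13, X14}.
X15 is neither a parent, child, nor co-parent of X8, so it does not belong.

X15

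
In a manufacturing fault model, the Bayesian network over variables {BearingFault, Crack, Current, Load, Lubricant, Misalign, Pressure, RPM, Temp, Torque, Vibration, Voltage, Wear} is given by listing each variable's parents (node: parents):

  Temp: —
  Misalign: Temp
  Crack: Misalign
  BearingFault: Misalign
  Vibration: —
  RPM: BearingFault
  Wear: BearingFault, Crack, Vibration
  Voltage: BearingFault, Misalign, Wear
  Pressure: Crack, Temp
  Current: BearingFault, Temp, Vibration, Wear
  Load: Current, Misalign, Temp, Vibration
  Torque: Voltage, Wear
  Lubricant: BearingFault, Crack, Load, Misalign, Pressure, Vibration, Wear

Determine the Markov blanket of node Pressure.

{BearingFault, Crack, Load, Lubricant, Misalign, Temp, Vibration, Wear}

A node's Markov blanket = Pa ∪ Ch ∪ (parents of Ch other than the node itself).
Parents of Pressure: Crack, Temp.
Children of Pressure: Lubricant.
Other parents of Pressure's children:
  Lubricant: BearingFault, Crack, Load, Misalign, Vibration, Wear
Union: {Crack, Temp} ∪ {Lubricant} ∪ {BearingFault, Crack, Load, Misalign, Vibration, Wear} = {BearingFault, Crack, Load, Lubricant, Misalign, Temp, Vibration, Wear}.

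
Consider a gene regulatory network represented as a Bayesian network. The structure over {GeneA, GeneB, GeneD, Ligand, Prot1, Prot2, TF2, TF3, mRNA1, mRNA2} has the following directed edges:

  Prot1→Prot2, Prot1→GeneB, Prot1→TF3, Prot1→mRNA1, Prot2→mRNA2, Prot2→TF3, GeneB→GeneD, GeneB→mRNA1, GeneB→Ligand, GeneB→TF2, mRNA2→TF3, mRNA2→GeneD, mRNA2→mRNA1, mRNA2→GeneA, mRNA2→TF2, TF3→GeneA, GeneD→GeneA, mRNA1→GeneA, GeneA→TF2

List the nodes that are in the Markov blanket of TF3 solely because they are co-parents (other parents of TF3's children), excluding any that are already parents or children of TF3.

Children of TF3: GeneA.
  GeneA: GeneD, mRNA1, mRNA2
Excluding nodes already adjacent to TF3 (GeneA, Prot1, Prot2, mRNA2), the co-parent-only contribution is {GeneD, mRNA1}.

{GeneD, mRNA1}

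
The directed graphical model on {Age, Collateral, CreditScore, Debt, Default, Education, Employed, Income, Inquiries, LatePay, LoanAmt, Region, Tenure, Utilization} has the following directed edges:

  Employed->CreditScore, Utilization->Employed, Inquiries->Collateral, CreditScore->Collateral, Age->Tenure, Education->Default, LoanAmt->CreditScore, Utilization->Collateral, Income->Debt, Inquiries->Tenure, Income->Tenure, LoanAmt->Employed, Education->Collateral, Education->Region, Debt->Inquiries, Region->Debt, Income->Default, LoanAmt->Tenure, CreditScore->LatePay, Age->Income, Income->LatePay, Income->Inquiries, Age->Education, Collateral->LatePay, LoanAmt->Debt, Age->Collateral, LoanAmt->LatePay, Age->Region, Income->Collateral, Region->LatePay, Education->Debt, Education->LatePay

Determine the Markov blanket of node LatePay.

{Collateral, CreditScore, Education, Income, LoanAmt, Region}

The Markov blanket of a node is its parents, its children, and the other parents of its children.
Parents of LatePay: Collateral, CreditScore, Education, Income, LoanAmt, Region.
Ch(LatePay) = {}.
LatePay has no children, so there are no co-parents.
Union: {Collateral, CreditScore, Education, Income, LoanAmt, Region} ∪ {} ∪ {} = {Collateral, CreditScore, Education, Income, LoanAmt, Region}.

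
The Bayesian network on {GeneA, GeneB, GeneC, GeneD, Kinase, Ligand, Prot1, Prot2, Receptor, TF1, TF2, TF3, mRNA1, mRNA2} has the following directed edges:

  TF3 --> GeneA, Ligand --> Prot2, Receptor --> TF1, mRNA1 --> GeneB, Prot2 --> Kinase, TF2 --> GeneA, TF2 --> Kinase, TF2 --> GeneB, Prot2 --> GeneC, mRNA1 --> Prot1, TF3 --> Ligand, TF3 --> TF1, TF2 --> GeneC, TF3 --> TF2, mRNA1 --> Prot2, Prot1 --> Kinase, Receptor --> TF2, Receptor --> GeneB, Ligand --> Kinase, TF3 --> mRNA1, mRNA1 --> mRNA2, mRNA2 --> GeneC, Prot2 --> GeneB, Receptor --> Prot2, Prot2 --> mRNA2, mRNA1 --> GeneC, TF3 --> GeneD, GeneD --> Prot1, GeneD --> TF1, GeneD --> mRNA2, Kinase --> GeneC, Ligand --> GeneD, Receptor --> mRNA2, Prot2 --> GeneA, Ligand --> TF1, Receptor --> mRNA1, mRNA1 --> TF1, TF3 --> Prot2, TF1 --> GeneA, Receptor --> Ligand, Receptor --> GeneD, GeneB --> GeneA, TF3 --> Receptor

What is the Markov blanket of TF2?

{GeneA, GeneB, GeneC, Kinase, Ligand, Prot1, Prot2, Receptor, TF1, TF3, mRNA1, mRNA2}

TF2's parents: Receptor, TF3.
Ch(TF2) = {GeneA, GeneB, GeneC, Kinase}.
Co-parents of TF2 (other parents of its children):
  Kinase also has parents Ligand, Prot1, Prot2.
  parents(GeneB) \ {TF2} = {Prot2, Receptor, mRNA1}.
  GeneA also has parents GeneB, Prot2, TF1, TF3.
  GeneC also has parents Kinase, Prot2, mRNA1, mRNA2.
So the Markov blanket of TF2 is {GeneA, GeneB, GeneC, Kinase, Ligand, Prot1, Prot2, Receptor, TF1, TF3, mRNA1, mRNA2}.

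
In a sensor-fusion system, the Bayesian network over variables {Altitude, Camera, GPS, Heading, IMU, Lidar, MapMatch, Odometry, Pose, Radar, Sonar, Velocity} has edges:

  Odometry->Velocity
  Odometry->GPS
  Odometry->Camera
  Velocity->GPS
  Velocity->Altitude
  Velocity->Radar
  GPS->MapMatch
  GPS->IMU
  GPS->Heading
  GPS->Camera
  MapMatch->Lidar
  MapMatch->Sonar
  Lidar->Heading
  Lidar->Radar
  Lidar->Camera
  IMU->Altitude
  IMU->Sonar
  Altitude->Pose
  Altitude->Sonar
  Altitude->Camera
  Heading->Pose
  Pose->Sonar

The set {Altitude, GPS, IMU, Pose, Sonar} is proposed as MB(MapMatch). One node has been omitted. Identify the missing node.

By definition, MB(MapMatch) is built from MapMatch's parents, MapMatch's children, and the co-parents of MapMatch.
Children of MapMatch: Lidar, Sonar.
MapMatch's parents: GPS.
Parents of each child, excluding MapMatch:
  Lidar has no other parent.
  parents(Sonar) \ {MapMatch} = {Altitude, IMU, Pose}.
MB(MapMatch) = {Altitude, GPS, IMU, Lidar, Pose, Sonar}.
Comparing with the claimed set, Lidar is missing.

Lidar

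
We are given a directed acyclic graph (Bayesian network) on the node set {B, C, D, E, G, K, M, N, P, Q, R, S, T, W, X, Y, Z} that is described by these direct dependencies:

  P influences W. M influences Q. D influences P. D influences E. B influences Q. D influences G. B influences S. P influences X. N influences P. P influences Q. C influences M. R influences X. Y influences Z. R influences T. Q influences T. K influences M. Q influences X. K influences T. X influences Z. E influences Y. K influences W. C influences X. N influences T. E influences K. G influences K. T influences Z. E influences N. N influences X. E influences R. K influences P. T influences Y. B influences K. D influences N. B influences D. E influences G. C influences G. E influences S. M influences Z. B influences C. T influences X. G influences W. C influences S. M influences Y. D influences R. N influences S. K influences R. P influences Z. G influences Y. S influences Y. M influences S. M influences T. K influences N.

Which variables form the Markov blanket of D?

Parents of D: B.
Ch(D) = {E, G, N, P, R}.
Parents of each child, excluding D:
  E: no additional parents.
  G's other parents are C, E.
  N also has parents E, K.
  P's other parents are K, N.
  R also has parents E, K.
So the Markov blanket of D is {B, C, E, G, K, N, P, R}.

{B, C, E, G, K, N, P, R}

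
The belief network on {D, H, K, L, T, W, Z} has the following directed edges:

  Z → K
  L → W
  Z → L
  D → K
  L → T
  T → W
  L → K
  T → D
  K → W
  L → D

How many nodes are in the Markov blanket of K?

A node's Markov blanket = Pa ∪ Ch ∪ (parents of Ch other than the node itself).
K's children: W.
K has parents D, L, Z.
For each child, the remaining parents (spouses of K):
  W: L, T
MB(K) = {D, L, T, W, Z}, which has 5 nodes.

5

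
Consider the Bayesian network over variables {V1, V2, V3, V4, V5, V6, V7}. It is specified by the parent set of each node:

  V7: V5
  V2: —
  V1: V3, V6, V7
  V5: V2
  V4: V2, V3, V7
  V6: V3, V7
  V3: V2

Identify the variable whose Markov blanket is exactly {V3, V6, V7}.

The target node must have every member of {V3, V6, V7} as a parent, child, or co-parent, and no others.
Parents of V1: V3, V6, V7; children: none; co-parents: none.
These exactly cover the given set, so the node is V1.

V1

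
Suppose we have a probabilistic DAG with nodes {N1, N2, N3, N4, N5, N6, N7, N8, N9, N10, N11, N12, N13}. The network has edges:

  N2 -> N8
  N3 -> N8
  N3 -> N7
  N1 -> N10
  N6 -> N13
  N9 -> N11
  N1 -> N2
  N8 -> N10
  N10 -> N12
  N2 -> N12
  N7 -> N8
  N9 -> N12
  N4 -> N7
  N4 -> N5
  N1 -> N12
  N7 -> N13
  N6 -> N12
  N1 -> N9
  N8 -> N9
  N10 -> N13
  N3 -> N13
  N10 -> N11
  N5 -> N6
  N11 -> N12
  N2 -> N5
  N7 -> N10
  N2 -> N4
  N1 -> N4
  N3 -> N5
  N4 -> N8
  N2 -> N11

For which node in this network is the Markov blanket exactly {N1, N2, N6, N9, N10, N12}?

N11

The target node must have every member of {N1, N2, N6, N9, N10, N12} as a parent, child, or co-parent, and no others.
Parents of N11: N2, N9, N10; children: N12; co-parents: N1, N2, N6, N9, N10.
These exactly cover the given set, so the node is N11.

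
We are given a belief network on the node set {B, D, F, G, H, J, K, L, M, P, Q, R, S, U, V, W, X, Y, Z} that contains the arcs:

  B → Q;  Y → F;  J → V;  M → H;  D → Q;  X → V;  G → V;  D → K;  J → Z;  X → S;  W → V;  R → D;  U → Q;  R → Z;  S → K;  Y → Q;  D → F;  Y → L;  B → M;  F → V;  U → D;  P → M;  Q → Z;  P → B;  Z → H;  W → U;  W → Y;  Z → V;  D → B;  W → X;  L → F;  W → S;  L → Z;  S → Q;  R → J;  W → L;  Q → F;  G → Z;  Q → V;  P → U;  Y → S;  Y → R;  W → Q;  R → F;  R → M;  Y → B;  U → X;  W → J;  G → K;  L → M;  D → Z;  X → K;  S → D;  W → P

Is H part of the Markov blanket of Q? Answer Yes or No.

Pa(Q) = {B, D, S, U, W, Y}.
Q's children: F, V, Z.
For each child, the remaining parents (spouses of Q):
  Z: D, G, J, L, R
  F: D, L, R, Y
  V: F, G, J, W, X, Z
MB(Q) = {B, D, F, G, J, L, R, S, U, V, W, X, Y, Z}; H is not in this set.

No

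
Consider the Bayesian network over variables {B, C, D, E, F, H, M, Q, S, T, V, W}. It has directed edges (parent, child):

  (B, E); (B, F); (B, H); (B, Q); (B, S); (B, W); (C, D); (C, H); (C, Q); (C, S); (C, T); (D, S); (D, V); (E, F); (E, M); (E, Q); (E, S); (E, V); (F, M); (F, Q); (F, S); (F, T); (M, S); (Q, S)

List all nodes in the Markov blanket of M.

{B, C, D, E, F, Q, S}

M's children: S.
M's parents: E, F.
Other parents of M's children:
  S's other parents are B, C, D, E, F, Q.
So the Markov blanket of M is {B, C, D, E, F, Q, S}.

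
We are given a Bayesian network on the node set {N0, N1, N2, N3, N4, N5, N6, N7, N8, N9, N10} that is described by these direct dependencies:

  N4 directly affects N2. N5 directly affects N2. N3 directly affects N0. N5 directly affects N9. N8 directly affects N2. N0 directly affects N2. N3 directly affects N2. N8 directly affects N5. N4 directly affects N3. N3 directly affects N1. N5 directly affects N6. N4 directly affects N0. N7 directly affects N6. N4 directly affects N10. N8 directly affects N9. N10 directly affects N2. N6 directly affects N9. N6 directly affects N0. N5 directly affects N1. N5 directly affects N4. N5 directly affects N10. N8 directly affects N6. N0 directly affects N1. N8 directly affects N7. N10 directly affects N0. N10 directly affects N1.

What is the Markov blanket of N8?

Recall MB(v) = parents ∪ children ∪ spouses, where spouses are the other parents of v's children.
N8 has children N2, N5, N6, N7, N9.
N8 has no parents.
For each child, the remaining parents (spouses of N8):
  N5: —
  N7: —
  N6: N5, N7
  N9: N5, N6
  N2: N0, N3, N4, N5, N10
So the Markov blanket of N8 is {N0, N2, N3, N4, N5, N6, N7, N9, N10}.

{N0, N2, N3, N4, N5, N6, N7, N9, N10}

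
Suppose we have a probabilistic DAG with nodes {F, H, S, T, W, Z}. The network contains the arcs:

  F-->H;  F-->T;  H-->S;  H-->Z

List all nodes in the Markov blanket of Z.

{H}

The Markov blanket of a node is its parents, its children, and the other parents of its children.
Z has no children.
Pa(Z) = {H}.
With no children, Z has no spouses; the co-parent set is empty.
MB(Z) = {H}.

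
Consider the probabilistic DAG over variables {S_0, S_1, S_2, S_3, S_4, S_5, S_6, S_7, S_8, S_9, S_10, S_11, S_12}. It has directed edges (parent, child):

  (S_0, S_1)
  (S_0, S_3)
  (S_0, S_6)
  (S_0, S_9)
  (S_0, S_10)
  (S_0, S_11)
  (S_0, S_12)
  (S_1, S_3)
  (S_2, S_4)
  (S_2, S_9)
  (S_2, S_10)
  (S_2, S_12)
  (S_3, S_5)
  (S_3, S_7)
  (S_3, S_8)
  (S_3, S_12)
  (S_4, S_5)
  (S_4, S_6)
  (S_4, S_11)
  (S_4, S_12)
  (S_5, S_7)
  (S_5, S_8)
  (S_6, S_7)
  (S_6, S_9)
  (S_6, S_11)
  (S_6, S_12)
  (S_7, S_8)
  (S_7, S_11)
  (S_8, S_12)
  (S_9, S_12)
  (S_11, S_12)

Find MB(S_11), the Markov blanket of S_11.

{S_0, S_2, S_3, S_4, S_6, S_7, S_8, S_9, S_12}

A node's Markov blanket = Pa ∪ Ch ∪ (parents of Ch other than the node itself).
S_11 has parents S_0, S_4, S_6, S_7.
S_11 has child S_12.
For each child, the remaining parents (spouses of S_11):
  S_12 also has parents S_0, S_2, S_3, S_4, S_6, S_8, S_9.
Taking the union gives {S_0, S_2, S_3, S_4, S_6, S_7, S_8, S_9, S_12}.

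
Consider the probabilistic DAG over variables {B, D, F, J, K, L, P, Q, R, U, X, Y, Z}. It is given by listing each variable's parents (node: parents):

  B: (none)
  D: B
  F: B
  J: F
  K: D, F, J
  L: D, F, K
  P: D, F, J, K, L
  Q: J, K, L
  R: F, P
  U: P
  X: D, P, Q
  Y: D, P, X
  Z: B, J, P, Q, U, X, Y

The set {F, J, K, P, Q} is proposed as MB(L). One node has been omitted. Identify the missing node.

D

The Markov blanket of a node is its parents, its children, and the other parents of its children.
Parents of L: D, F, K.
Children of L: P, Q.
For each child, the remaining parents (spouses of L):
  P: D, F, J, K
  Q: J, K
MB(L) = {D, F, J, K, P, Q}.
Comparing with the claimed set, D is missing.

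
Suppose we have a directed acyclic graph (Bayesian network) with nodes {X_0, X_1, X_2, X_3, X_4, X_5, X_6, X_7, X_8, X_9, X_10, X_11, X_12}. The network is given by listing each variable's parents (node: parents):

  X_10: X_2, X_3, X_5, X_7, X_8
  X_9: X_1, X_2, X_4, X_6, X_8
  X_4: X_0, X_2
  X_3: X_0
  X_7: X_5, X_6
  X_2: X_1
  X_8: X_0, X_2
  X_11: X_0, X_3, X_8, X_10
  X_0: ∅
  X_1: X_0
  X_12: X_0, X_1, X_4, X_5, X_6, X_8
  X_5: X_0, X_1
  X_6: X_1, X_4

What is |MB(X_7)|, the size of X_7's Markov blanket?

6

The Markov blanket of a node is its parents, its children, and the other parents of its children.
Parents of X_7: X_5, X_6.
X_7's children: X_10.
Other parents of X_7's children:
  parents(X_10) \ {X_7} = {X_2, X_3, X_5, X_8}.
MB(X_7) = {X_2, X_3, X_5, X_6, X_8, X_10}, which has 6 nodes.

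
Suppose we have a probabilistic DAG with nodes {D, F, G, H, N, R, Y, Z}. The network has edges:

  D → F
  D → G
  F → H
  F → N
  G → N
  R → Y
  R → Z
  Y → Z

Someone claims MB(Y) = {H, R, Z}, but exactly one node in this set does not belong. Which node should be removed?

Parents of Y: R.
Ch(Y) = {Z}.
Parents of each child, excluding Y:
  Z's other parent is R.
MB(Y) = {R, Z}.
H is neither a parent, child, nor co-parent of Y, so it does not belong.

H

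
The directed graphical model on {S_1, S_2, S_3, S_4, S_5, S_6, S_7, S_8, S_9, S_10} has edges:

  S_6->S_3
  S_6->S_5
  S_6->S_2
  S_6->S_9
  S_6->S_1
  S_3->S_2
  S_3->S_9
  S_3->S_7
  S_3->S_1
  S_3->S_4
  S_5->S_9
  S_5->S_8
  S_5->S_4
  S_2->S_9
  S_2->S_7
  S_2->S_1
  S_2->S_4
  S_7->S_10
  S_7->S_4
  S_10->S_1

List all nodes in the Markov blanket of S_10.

{S_1, S_2, S_3, S_6, S_7}

S_10's children: S_1.
Parents of S_10: S_7.
Co-parents of S_10 (other parents of its children):
  parents(S_1) \ {S_10} = {S_2, S_3, S_6}.
So the Markov blanket of S_10 is {S_1, S_2, S_3, S_6, S_7}.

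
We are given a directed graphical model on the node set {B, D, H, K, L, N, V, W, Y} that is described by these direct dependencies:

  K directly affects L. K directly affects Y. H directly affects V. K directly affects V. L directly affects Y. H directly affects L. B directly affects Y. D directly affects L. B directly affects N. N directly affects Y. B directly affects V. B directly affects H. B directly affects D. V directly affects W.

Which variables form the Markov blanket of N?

Recall MB(v) = parents ∪ children ∪ spouses, where spouses are the other parents of v's children.
Parents of N: B.
N's children: Y.
Other parents of N's children:
  Y also has parents B, K, L.
Union: {B} ∪ {Y} ∪ {B, K, L} = {B, K, L, Y}.

{B, K, L, Y}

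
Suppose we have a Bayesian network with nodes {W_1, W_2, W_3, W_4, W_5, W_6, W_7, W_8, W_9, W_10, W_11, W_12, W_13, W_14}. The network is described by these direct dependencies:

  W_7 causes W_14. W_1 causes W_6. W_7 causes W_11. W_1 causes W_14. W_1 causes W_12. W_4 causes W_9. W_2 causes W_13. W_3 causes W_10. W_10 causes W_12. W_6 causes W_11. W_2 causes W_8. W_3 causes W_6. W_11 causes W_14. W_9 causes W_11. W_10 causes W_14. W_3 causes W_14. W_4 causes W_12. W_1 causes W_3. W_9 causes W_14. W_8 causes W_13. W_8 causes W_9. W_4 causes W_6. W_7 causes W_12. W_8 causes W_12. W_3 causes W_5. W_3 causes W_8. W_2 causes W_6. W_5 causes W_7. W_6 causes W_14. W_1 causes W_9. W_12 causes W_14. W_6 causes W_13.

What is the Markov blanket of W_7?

{W_1, W_3, W_4, W_5, W_6, W_8, W_9, W_10, W_11, W_12, W_14}

Parents of W_7: W_5.
Ch(W_7) = {W_11, W_12, W_14}.
For each child, the remaining parents (spouses of W_7):
  W_11's other parents are W_6, W_9.
  W_12 also has parents W_1, W_4, W_8, W_10.
  W_14's other parents are W_1, W_3, W_6, W_9, W_10, W_11, W_12.
Taking the union gives {W_1, W_3, W_4, W_5, W_6, W_8, W_9, W_10, W_11, W_12, W_14}.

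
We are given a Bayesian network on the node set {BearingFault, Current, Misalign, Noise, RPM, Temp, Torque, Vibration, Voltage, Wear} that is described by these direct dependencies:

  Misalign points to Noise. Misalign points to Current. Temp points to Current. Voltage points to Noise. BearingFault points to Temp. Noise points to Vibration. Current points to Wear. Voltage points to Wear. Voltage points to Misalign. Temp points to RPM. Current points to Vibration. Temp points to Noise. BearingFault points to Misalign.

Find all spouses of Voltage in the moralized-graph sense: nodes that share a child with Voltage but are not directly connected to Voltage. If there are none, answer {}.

{BearingFault, Current, Temp}

Children of Voltage: Misalign, Noise, Wear.
  Misalign also has parent BearingFault.
  Noise also has parents Misalign, Temp.
  Wear also has parent Current.
Excluding nodes already adjacent to Voltage (Misalign, Noise, Wear), the co-parent-only contribution is {BearingFault, Current, Temp}.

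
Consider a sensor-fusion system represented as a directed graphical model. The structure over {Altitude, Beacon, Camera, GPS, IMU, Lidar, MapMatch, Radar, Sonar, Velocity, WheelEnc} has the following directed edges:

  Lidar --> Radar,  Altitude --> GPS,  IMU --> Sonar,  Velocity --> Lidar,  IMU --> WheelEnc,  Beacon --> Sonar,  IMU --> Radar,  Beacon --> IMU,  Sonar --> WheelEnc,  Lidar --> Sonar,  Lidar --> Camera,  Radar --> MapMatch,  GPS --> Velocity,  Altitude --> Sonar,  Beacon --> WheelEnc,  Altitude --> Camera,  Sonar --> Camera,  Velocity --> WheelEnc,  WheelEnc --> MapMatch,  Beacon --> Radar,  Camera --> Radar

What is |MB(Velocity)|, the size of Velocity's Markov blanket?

Velocity has parent GPS.
Ch(Velocity) = {Lidar, WheelEnc}.
For each child, the remaining parents (spouses of Velocity):
  Lidar: no additional parents.
  WheelEnc also has parents Beacon, IMU, Sonar.
MB(Velocity) = {Beacon, GPS, IMU, Lidar, Sonar, WheelEnc}, which has 6 nodes.

6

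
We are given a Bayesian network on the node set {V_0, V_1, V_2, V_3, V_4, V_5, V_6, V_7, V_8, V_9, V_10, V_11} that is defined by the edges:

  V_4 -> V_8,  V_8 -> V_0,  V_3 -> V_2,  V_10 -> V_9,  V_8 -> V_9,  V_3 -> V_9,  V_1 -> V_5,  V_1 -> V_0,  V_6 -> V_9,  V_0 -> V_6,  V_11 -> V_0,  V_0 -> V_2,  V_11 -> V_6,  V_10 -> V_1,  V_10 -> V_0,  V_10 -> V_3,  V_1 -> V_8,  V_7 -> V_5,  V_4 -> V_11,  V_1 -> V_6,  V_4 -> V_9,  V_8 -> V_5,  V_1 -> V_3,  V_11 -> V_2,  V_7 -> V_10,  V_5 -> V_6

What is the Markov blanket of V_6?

{V_0, V_1, V_3, V_4, V_5, V_8, V_9, V_10, V_11}

Pa(V_6) = {V_0, V_1, V_5, V_11}.
Children of V_6: V_9.
Parents of each child, excluding V_6:
  V_9: V_3, V_4, V_8, V_10
Taking the union gives {V_0, V_1, V_3, V_4, V_5, V_8, V_9, V_10, V_11}.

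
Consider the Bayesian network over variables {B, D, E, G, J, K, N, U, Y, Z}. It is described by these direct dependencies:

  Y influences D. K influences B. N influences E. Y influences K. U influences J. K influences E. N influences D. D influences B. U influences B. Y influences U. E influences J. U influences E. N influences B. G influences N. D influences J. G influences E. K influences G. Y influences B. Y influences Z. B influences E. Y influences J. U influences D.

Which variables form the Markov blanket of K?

Recall MB(v) = parents ∪ children ∪ spouses, where spouses are the other parents of v's children.
K's children: B, E, G.
Pa(K) = {Y}.
Parents of each child, excluding K:
  G: no additional parents.
  B also has parents D, N, U, Y.
  E's other parents are B, G, N, U.
Union: {Y} ∪ {B, E, G} ∪ {B, D, G, N, U, Y} = {B, D, E, G, N, U, Y}.

{B, D, E, G, N, U, Y}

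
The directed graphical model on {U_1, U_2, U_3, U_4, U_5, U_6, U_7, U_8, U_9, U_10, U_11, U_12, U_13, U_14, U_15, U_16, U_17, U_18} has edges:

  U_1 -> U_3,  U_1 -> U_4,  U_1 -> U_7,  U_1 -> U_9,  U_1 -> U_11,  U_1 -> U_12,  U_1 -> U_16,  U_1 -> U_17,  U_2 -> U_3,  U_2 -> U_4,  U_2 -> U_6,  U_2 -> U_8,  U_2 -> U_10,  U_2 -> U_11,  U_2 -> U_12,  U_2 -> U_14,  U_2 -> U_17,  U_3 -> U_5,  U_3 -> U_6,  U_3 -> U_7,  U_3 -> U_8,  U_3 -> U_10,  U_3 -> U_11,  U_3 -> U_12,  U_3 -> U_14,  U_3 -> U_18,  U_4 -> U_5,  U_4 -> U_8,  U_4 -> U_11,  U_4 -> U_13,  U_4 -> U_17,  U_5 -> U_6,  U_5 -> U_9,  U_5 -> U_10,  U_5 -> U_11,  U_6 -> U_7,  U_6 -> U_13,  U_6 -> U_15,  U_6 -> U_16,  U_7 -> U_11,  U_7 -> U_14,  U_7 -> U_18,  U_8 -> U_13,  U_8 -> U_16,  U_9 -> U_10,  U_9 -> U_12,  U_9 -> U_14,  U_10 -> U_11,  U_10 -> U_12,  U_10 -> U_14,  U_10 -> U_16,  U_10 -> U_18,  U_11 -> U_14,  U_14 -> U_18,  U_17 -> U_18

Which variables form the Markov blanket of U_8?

U_8's children: U_13, U_16.
U_8 has parents U_2, U_3, U_4.
For each child, the remaining parents (spouses of U_8):
  U_13 also has parents U_4, U_6.
  U_16 also has parents U_1, U_6, U_10.
So the Markov blanket of U_8 is {U_1, U_2, U_3, U_4, U_6, U_10, U_13, U_16}.

{U_1, U_2, U_3, U_4, U_6, U_10, U_13, U_16}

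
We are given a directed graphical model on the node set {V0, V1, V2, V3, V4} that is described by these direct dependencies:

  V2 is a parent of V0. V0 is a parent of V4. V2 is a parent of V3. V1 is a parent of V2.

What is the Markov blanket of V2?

By definition, MB(V2) is built from V2's parents, V2's children, and the co-parents of V2.
V2's children: V0, V3.
Parents of V2: V1.
For each child, the remaining parents (spouses of V2):
  V3: —
  V0: —
Taking the union gives {V0, V1, V3}.

{V0, V1, V3}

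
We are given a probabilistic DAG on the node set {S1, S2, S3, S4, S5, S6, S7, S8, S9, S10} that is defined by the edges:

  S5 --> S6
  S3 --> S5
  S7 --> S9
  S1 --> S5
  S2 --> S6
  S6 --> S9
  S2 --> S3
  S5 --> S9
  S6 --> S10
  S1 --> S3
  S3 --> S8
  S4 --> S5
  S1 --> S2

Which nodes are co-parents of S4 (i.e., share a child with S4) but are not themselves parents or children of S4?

Children of S4: S5.
  S5's other parents are S1, S3.
Excluding nodes already adjacent to S4 (S5), the co-parent-only contribution is {S1, S3}.

{S1, S3}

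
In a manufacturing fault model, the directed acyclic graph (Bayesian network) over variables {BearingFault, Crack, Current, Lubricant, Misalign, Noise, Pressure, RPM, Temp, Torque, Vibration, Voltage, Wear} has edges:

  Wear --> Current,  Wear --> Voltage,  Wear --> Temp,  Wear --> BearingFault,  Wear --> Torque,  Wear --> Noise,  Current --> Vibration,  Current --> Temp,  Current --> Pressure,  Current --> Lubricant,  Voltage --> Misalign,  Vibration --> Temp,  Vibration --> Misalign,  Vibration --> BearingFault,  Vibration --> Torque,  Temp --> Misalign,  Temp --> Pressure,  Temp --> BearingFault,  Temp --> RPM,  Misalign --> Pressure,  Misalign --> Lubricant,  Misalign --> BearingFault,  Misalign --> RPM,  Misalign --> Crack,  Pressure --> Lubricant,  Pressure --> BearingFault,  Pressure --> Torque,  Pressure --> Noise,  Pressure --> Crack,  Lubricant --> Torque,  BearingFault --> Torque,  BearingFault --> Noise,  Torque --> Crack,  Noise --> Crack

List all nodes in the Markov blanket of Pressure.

{BearingFault, Crack, Current, Lubricant, Misalign, Noise, Temp, Torque, Vibration, Wear}

A node's Markov blanket = Pa ∪ Ch ∪ (parents of Ch other than the node itself).
Ch(Pressure) = {BearingFault, Crack, Lubricant, Noise, Torque}.
Parents of Pressure: Current, Misalign, Temp.
For each child, the remaining parents (spouses of Pressure):
  Lubricant: Current, Misalign
  BearingFault: Misalign, Temp, Vibration, Wear
  Torque: BearingFault, Lubricant, Vibration, Wear
  Noise: BearingFault, Wear
  Crack: Misalign, Noise, Torque
So the Markov blanket of Pressure is {BearingFault, Crack, Current, Lubricant, Misalign, Noise, Temp, Torque, Vibration, Wear}.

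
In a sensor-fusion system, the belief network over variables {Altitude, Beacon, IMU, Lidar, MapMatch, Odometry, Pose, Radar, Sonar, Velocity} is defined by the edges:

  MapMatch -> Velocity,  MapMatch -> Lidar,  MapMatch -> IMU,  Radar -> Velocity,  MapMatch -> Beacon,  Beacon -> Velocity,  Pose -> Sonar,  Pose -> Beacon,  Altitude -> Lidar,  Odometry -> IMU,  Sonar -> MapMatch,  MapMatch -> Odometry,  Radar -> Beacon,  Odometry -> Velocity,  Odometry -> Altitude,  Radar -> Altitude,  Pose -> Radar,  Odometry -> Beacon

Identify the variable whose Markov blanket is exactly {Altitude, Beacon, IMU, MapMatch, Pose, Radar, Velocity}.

Odometry

The target node must have every member of {Altitude, Beacon, IMU, MapMatch, Pose, Radar, Velocity} as a parent, child, or co-parent, and no others.
Parents of Odometry: MapMatch; children: Altitude, Beacon, IMU, Velocity; co-parents: Beacon, MapMatch, Pose, Radar.
These exactly cover the given set, so the node is Odometry.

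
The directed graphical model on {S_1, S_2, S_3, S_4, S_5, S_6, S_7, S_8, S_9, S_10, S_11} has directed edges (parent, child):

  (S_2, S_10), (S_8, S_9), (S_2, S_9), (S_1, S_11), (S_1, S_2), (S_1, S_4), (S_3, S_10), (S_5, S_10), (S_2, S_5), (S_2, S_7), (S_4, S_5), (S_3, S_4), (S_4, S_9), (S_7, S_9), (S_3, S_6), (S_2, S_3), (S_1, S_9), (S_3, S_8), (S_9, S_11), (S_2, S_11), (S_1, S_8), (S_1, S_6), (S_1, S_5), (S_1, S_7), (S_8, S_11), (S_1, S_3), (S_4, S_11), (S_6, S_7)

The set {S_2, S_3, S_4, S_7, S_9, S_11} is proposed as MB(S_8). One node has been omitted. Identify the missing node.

Parents of S_8: S_1, S_3.
Children of S_8: S_9, S_11.
Parents of each child, excluding S_8:
  S_9's other parents are S_1, S_2, S_4, S_7.
  S_11 also has parents S_1, S_2, S_4, S_9.
MB(S_8) = {S_1, S_2, S_3, S_4, S_7, S_9, S_11}.
Comparing with the claimed set, S_1 is missing.

S_1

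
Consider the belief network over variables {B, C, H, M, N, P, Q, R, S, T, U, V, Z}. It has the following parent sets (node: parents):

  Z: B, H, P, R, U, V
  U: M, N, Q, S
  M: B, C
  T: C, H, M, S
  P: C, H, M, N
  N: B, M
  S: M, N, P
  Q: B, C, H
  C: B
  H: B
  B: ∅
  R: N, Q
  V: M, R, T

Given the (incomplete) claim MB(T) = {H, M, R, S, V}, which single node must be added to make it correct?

C

T's parents: C, H, M, S.
Ch(T) = {V}.
Other parents of T's children:
  V: M, R
MB(T) = {C, H, M, R, S, V}.
Comparing with the claimed set, C is missing.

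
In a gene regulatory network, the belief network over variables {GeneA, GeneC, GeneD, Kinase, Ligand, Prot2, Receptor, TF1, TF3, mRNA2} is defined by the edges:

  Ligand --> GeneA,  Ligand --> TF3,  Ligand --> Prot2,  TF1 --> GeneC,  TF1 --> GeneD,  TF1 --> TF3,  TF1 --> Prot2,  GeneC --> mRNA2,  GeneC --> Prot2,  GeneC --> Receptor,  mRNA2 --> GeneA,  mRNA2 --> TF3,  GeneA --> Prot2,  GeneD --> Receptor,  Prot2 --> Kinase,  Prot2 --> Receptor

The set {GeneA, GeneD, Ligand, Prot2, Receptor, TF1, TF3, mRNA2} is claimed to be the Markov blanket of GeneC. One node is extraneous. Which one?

TF3

A node's Markov blanket = Pa ∪ Ch ∪ (parents of Ch other than the node itself).
Parents of GeneC: TF1.
Ch(GeneC) = {Prot2, Receptor, mRNA2}.
Other parents of GeneC's children:
  mRNA2 has no other parent.
  parents(Prot2) \ {GeneC} = {GeneA, Ligand, TF1}.
  Receptor also has parents GeneD, Prot2.
MB(GeneC) = {GeneA, GeneD, Ligand, Prot2, Receptor, TF1, mRNA2}.
TF3 is neither a parent, child, nor co-parent of GeneC, so it does not belong.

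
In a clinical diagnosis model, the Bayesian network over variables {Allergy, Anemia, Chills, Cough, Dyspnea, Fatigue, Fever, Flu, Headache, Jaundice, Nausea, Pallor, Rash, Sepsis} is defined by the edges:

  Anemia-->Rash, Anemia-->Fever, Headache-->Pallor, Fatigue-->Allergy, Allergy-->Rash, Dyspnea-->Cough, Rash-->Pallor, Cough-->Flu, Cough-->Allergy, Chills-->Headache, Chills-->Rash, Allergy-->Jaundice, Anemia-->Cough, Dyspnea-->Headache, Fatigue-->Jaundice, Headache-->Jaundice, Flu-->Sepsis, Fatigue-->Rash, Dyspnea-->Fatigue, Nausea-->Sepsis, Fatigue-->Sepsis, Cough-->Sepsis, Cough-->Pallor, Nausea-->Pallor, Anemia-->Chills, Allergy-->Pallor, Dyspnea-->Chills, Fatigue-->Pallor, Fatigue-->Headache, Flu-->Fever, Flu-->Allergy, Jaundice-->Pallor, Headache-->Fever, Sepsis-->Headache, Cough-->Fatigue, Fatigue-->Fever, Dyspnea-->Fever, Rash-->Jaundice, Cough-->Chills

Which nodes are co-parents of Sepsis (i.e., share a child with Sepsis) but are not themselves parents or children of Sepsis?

{Chills, Dyspnea}

Children of Sepsis: Headache.
  Headache: Chills, Dyspnea, Fatigue
Excluding nodes already adjacent to Sepsis (Cough, Fatigue, Flu, Headache, Nausea), the co-parent-only contribution is {Chills, Dyspnea}.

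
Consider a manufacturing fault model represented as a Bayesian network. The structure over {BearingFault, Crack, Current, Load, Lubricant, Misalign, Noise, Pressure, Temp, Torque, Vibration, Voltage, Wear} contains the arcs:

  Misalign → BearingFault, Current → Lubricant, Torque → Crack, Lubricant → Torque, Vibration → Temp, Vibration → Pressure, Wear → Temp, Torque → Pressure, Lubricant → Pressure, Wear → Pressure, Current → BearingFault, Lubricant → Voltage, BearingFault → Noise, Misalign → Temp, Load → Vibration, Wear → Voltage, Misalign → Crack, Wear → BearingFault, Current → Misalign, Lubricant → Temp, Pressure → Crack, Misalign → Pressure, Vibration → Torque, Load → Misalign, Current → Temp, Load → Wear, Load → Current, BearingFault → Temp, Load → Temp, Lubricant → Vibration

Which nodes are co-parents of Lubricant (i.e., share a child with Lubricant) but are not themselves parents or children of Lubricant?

{BearingFault, Load, Misalign, Wear}

Children of Lubricant: Pressure, Temp, Torque, Vibration, Voltage.
  Vibration's other parent is Load.
  parents(Torque) \ {Lubricant} = {Vibration}.
  parents(Temp) \ {Lubricant} = {BearingFault, Current, Load, Misalign, Vibration, Wear}.
  Pressure's other parents are Misalign, Torque, Vibration, Wear.
  Voltage's other parent is Wear.
Excluding nodes already adjacent to Lubricant (Current, Pressure, Temp, Torque, Vibration, Voltage), the co-parent-only contribution is {BearingFault, Load, Misalign, Wear}.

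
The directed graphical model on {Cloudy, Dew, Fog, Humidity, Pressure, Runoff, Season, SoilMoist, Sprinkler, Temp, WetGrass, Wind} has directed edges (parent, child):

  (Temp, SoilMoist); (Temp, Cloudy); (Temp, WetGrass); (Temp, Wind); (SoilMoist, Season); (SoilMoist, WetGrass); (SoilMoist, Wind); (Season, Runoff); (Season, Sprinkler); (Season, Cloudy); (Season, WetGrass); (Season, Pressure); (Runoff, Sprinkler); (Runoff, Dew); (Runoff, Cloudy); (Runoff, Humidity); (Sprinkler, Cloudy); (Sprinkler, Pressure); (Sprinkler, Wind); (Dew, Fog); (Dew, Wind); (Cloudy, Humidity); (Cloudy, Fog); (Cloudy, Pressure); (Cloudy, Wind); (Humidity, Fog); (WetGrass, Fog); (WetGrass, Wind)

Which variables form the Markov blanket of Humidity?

{Cloudy, Dew, Fog, Runoff, WetGrass}

The Markov blanket of a node is its parents, its children, and the other parents of its children.
Parents of Humidity: Cloudy, Runoff.
Ch(Humidity) = {Fog}.
Parents of each child, excluding Humidity:
  Fog: Cloudy, Dew, WetGrass
MB(Humidity) = {Cloudy, Dew, Fog, Runoff, WetGrass}.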